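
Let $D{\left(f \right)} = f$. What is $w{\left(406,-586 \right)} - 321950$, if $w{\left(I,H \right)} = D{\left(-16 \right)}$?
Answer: $-321966$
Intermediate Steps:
$w{\left(I,H \right)} = -16$
$w{\left(406,-586 \right)} - 321950 = -16 - 321950 = -321966$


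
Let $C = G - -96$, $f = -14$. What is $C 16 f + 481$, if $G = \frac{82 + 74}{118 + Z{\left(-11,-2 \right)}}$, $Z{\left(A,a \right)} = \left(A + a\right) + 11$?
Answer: $- \frac{618403}{29} \approx -21324.0$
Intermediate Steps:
$Z{\left(A,a \right)} = 11 + A + a$
$G = \frac{39}{29}$ ($G = \frac{82 + 74}{118 - 2} = \frac{156}{118 - 2} = \frac{156}{116} = 156 \cdot \frac{1}{116} = \frac{39}{29} \approx 1.3448$)
$C = \frac{2823}{29}$ ($C = \frac{39}{29} - -96 = \frac{39}{29} + 96 = \frac{2823}{29} \approx 97.345$)
$C 16 f + 481 = \frac{2823 \cdot 16 \left(-14\right)}{29} + 481 = \frac{2823}{29} \left(-224\right) + 481 = - \frac{632352}{29} + 481 = - \frac{618403}{29}$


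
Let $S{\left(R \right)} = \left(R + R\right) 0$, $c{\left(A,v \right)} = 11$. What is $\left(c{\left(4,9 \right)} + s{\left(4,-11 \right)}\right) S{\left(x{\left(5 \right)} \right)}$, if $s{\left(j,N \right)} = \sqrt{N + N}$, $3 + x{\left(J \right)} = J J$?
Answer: $0$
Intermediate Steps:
$x{\left(J \right)} = -3 + J^{2}$ ($x{\left(J \right)} = -3 + J J = -3 + J^{2}$)
$s{\left(j,N \right)} = \sqrt{2} \sqrt{N}$ ($s{\left(j,N \right)} = \sqrt{2 N} = \sqrt{2} \sqrt{N}$)
$S{\left(R \right)} = 0$ ($S{\left(R \right)} = 2 R 0 = 0$)
$\left(c{\left(4,9 \right)} + s{\left(4,-11 \right)}\right) S{\left(x{\left(5 \right)} \right)} = \left(11 + \sqrt{2} \sqrt{-11}\right) 0 = \left(11 + \sqrt{2} i \sqrt{11}\right) 0 = \left(11 + i \sqrt{22}\right) 0 = 0$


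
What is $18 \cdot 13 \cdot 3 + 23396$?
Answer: $24098$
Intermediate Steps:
$18 \cdot 13 \cdot 3 + 23396 = 18 \cdot 39 + 23396 = 702 + 23396 = 24098$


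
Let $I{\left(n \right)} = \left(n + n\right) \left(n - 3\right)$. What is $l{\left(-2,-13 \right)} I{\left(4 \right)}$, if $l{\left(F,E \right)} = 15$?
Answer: $120$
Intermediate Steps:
$I{\left(n \right)} = 2 n \left(-3 + n\right)$
$l{\left(-2,-13 \right)} I{\left(4 \right)} = 15 \cdot 2 \cdot 4 \left(-3 + 4\right) = 15 \cdot 2 \cdot 4 \cdot 1 = 15 \cdot 8 = 120$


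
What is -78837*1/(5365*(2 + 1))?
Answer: -26279/5365 ≈ -4.8982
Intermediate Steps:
-78837*1/(5365*(2 + 1)) = -78837/(-(-185)*3*29) = -78837/(-37*(-15)*29) = -78837/(555*29) = -78837/16095 = -78837*1/16095 = -26279/5365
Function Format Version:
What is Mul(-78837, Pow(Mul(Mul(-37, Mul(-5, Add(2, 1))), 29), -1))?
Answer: Rational(-26279, 5365) ≈ -4.8982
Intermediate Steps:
Mul(-78837, Pow(Mul(Mul(-37, Mul(-5, Add(2, 1))), 29), -1)) = Mul(-78837, Pow(Mul(Mul(-37, Mul(-5, 3)), 29), -1)) = Mul(-78837, Pow(Mul(Mul(-37, -15), 29), -1)) = Mul(-78837, Pow(Mul(555, 29), -1)) = Mul(-78837, Pow(16095, -1)) = Mul(-78837, Rational(1, 16095)) = Rational(-26279, 5365)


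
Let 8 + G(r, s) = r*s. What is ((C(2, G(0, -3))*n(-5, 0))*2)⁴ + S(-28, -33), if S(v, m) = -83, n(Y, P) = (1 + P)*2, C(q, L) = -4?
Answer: 65453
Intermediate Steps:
G(r, s) = -8 + r*s
n(Y, P) = 2 + 2*P
((C(2, G(0, -3))*n(-5, 0))*2)⁴ + S(-28, -33) = (-4*(2 + 2*0)*2)⁴ - 83 = (-4*(2 + 0)*2)⁴ - 83 = (-4*2*2)⁴ - 83 = (-8*2)⁴ - 83 = (-16)⁴ - 83 = 65536 - 83 = 65453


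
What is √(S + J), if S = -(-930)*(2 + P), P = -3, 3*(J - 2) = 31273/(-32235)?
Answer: I*√964616397185/32235 ≈ 30.468*I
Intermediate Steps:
J = 162137/96705 (J = 2 + (31273/(-32235))/3 = 2 + (31273*(-1/32235))/3 = 2 + (⅓)*(-31273/32235) = 2 - 31273/96705 = 162137/96705 ≈ 1.6766)
S = -930 (S = -(-930)*(2 - 3) = -(-930)*(-1) = -310*3 = -930)
√(S + J) = √(-930 + 162137/96705) = √(-89773513/96705) = I*√964616397185/32235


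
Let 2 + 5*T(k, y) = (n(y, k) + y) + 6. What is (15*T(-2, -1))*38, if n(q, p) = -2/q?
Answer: 570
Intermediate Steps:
T(k, y) = 4/5 - 2/(5*y) + y/5 (T(k, y) = -2/5 + ((-2/y + y) + 6)/5 = -2/5 + ((y - 2/y) + 6)/5 = -2/5 + (6 + y - 2/y)/5 = -2/5 + (6/5 - 2/(5*y) + y/5) = 4/5 - 2/(5*y) + y/5)
(15*T(-2, -1))*38 = (15*((1/5)*(-2 - (4 - 1))/(-1)))*38 = (15*((1/5)*(-1)*(-2 - 1*3)))*38 = (15*((1/5)*(-1)*(-2 - 3)))*38 = (15*((1/5)*(-1)*(-5)))*38 = (15*1)*38 = 15*38 = 570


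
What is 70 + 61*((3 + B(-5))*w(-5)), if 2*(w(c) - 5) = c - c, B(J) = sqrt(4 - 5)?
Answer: 985 + 305*I ≈ 985.0 + 305.0*I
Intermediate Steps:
B(J) = I (B(J) = sqrt(-1) = I)
w(c) = 5 (w(c) = 5 + (c - c)/2 = 5 + (1/2)*0 = 5 + 0 = 5)
70 + 61*((3 + B(-5))*w(-5)) = 70 + 61*((3 + I)*5) = 70 + 61*(15 + 5*I) = 70 + (915 + 305*I) = 985 + 305*I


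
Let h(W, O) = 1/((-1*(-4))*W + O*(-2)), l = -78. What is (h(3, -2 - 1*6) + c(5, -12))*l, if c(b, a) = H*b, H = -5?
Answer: 27261/14 ≈ 1947.2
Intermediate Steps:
c(b, a) = -5*b
h(W, O) = 1/(-2*O + 4*W) (h(W, O) = 1/(4*W - 2*O) = 1/(-2*O + 4*W))
(h(3, -2 - 1*6) + c(5, -12))*l = (-1/(-4*3 + 2*(-2 - 1*6)) - 5*5)*(-78) = (-1/(-12 + 2*(-2 - 6)) - 25)*(-78) = (-1/(-12 + 2*(-8)) - 25)*(-78) = (-1/(-12 - 16) - 25)*(-78) = (-1/(-28) - 25)*(-78) = (-1*(-1/28) - 25)*(-78) = (1/28 - 25)*(-78) = -699/28*(-78) = 27261/14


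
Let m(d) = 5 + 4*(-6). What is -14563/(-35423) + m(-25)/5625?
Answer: 81243838/199254375 ≈ 0.40774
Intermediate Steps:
m(d) = -19 (m(d) = 5 - 24 = -19)
-14563/(-35423) + m(-25)/5625 = -14563/(-35423) - 19/5625 = -14563*(-1/35423) - 19*1/5625 = 14563/35423 - 19/5625 = 81243838/199254375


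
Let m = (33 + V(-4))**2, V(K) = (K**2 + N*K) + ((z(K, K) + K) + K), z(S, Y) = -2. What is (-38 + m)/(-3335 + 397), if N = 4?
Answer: -491/2938 ≈ -0.16712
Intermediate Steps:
V(K) = -2 + K**2 + 6*K (V(K) = (K**2 + 4*K) + ((-2 + K) + K) = (K**2 + 4*K) + (-2 + 2*K) = -2 + K**2 + 6*K)
m = 529 (m = (33 + (-2 + (-4)**2 + 6*(-4)))**2 = (33 + (-2 + 16 - 24))**2 = (33 - 10)**2 = 23**2 = 529)
(-38 + m)/(-3335 + 397) = (-38 + 529)/(-3335 + 397) = 491/(-2938) = 491*(-1/2938) = -491/2938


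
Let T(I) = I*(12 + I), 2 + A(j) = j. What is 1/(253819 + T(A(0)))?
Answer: 1/253799 ≈ 3.9401e-6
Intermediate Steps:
A(j) = -2 + j
1/(253819 + T(A(0))) = 1/(253819 + (-2 + 0)*(12 + (-2 + 0))) = 1/(253819 - 2*(12 - 2)) = 1/(253819 - 2*10) = 1/(253819 - 20) = 1/253799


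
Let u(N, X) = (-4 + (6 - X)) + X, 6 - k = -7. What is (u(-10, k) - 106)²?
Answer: 10816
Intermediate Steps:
k = 13 (k = 6 - 1*(-7) = 6 + 7 = 13)
u(N, X) = 2 (u(N, X) = (2 - X) + X = 2)
(u(-10, k) - 106)² = (2 - 106)² = (-104)² = 10816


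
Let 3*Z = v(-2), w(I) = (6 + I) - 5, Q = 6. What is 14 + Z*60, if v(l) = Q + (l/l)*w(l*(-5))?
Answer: 354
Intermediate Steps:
w(I) = 1 + I
v(l) = 7 - 5*l (v(l) = 6 + (l/l)*(1 + l*(-5)) = 6 + 1*(1 - 5*l) = 6 + (1 - 5*l) = 7 - 5*l)
Z = 17/3 (Z = (7 - 5*(-2))/3 = (7 + 10)/3 = (⅓)*17 = 17/3 ≈ 5.6667)
14 + Z*60 = 14 + (17/3)*60 = 14 + 340 = 354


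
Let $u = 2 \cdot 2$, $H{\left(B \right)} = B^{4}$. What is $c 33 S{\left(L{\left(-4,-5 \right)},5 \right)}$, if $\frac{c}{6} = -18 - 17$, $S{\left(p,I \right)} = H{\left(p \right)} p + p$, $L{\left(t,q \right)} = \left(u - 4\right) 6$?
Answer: $0$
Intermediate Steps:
$u = 4$
$L{\left(t,q \right)} = 0$ ($L{\left(t,q \right)} = \left(4 - 4\right) 6 = 0 \cdot 6 = 0$)
$S{\left(p,I \right)} = p + p^{5}$ ($S{\left(p,I \right)} = p^{4} p + p = p^{5} + p = p + p^{5}$)
$c = -210$ ($c = 6 \left(-18 - 17\right) = 6 \left(-35\right) = -210$)
$c 33 S{\left(L{\left(-4,-5 \right)},5 \right)} = \left(-210\right) 33 \left(0 + 0^{5}\right) = - 6930 \left(0 + 0\right) = \left(-6930\right) 0 = 0$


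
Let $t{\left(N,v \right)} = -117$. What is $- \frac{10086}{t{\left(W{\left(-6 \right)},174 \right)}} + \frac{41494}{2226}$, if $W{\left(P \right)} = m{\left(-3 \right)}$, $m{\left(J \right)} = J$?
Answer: $\frac{505671}{4823} \approx 104.85$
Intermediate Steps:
$W{\left(P \right)} = -3$
$- \frac{10086}{t{\left(W{\left(-6 \right)},174 \right)}} + \frac{41494}{2226} = - \frac{10086}{-117} + \frac{41494}{2226} = \left(-10086\right) \left(- \frac{1}{117}\right) + 41494 \cdot \frac{1}{2226} = \frac{3362}{39} + \frac{20747}{1113} = \frac{505671}{4823}$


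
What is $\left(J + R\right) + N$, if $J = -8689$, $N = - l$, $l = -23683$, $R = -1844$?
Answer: $13150$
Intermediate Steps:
$N = 23683$ ($N = \left(-1\right) \left(-23683\right) = 23683$)
$\left(J + R\right) + N = \left(-8689 - 1844\right) + 23683 = -10533 + 23683 = 13150$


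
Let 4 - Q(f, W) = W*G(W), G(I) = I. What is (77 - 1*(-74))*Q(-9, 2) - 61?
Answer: -61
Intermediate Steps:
Q(f, W) = 4 - W² (Q(f, W) = 4 - W*W = 4 - W²)
(77 - 1*(-74))*Q(-9, 2) - 61 = (77 - 1*(-74))*(4 - 1*2²) - 61 = (77 + 74)*(4 - 1*4) - 61 = 151*(4 - 4) - 61 = 151*0 - 61 = 0 - 61 = -61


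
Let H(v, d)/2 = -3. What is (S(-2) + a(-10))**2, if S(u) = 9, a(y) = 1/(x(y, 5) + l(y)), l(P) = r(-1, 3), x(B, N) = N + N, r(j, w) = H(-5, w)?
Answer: 1369/16 ≈ 85.563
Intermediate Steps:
H(v, d) = -6 (H(v, d) = 2*(-3) = -6)
r(j, w) = -6
x(B, N) = 2*N
l(P) = -6
a(y) = 1/4 (a(y) = 1/(2*5 - 6) = 1/(10 - 6) = 1/4)
(S(-2) + a(-10))**2 = (9 + 1/4)**2 = (37/4)**2 = 1369/16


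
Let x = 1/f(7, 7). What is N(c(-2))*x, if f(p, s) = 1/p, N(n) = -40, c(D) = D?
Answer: -280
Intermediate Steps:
x = 7 (x = 1/(1/7) = 1/(⅐) = 7)
N(c(-2))*x = -40*7 = -280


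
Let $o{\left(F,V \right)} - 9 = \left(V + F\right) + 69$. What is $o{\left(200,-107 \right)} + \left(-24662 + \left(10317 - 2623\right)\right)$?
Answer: $-16797$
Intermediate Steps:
$o{\left(F,V \right)} = 78 + F + V$ ($o{\left(F,V \right)} = 9 + \left(\left(V + F\right) + 69\right) = 9 + \left(\left(F + V\right) + 69\right) = 9 + \left(69 + F + V\right) = 78 + F + V$)
$o{\left(200,-107 \right)} + \left(-24662 + \left(10317 - 2623\right)\right) = \left(78 + 200 - 107\right) + \left(-24662 + \left(10317 - 2623\right)\right) = 171 + \left(-24662 + \left(10317 - 2623\right)\right) = 171 + \left(-24662 + 7694\right) = 171 - 16968 = -16797$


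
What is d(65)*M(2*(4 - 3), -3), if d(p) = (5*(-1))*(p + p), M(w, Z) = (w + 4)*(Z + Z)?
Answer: 23400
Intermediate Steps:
M(w, Z) = 2*Z*(4 + w) (M(w, Z) = (4 + w)*(2*Z) = 2*Z*(4 + w))
d(p) = -10*p
d(65)*M(2*(4 - 3), -3) = (-10*65)*(2*(-3)*(4 + 2*(4 - 3))) = -1300*(-3)*(4 + 2*1) = -1300*(-3)*(4 + 2) = -1300*(-3)*6 = -650*(-36) = 23400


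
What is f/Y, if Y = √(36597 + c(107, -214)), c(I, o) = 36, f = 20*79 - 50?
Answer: 510*√36633/12211 ≈ 7.9938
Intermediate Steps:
f = 1530 (f = 1580 - 50 = 1530)
Y = √36633 (Y = √(36597 + 36) = √36633 ≈ 191.40)
f/Y = 1530/(√36633) = 1530*(√36633/36633) = 510*√36633/12211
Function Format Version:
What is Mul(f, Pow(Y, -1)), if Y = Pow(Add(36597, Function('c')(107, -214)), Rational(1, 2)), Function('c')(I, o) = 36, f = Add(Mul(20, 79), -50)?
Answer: Mul(Rational(510, 12211), Pow(36633, Rational(1, 2))) ≈ 7.9938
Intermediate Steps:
f = 1530 (f = Add(1580, -50) = 1530)
Y = Pow(36633, Rational(1, 2)) (Y = Pow(Add(36597, 36), Rational(1, 2)) = Pow(36633, Rational(1, 2)) ≈ 191.40)
Mul(f, Pow(Y, -1)) = Mul(1530, Pow(Pow(36633, Rational(1, 2)), -1)) = Mul(1530, Mul(Rational(1, 36633), Pow(36633, Rational(1, 2)))) = Mul(Rational(510, 12211), Pow(36633, Rational(1, 2)))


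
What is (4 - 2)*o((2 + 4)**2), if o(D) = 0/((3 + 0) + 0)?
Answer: 0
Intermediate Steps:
o(D) = 0 (o(D) = 0/(3 + 0) = 0/3 = 0*(1/3) = 0)
(4 - 2)*o((2 + 4)**2) = (4 - 2)*0 = 2*0 = 0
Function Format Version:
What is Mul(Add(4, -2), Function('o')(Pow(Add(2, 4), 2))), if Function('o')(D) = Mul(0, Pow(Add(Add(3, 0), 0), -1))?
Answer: 0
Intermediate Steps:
Function('o')(D) = 0 (Function('o')(D) = Mul(0, Pow(Add(3, 0), -1)) = Mul(0, Pow(3, -1)) = Mul(0, Rational(1, 3)) = 0)
Mul(Add(4, -2), Function('o')(Pow(Add(2, 4), 2))) = Mul(Add(4, -2), 0) = Mul(2, 0) = 0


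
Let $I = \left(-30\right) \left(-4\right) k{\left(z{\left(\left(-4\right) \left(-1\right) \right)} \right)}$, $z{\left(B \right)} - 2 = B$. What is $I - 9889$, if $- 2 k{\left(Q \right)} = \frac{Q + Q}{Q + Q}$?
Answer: $-9949$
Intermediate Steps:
$z{\left(B \right)} = 2 + B$
$k{\left(Q \right)} = - \frac{1}{2}$ ($k{\left(Q \right)} = - \frac{\left(Q + Q\right) \frac{1}{Q + Q}}{2} = - \frac{2 Q \frac{1}{2 Q}}{2} = \left(- \frac{1}{2}\right) 1 = - \frac{1}{2}$)
$I = -60$ ($I = \left(-30\right) \left(-4\right) \left(- \frac{1}{2}\right) = 120 \left(- \frac{1}{2}\right) = -60$)
$I - 9889 = -60 - 9889 = -9949$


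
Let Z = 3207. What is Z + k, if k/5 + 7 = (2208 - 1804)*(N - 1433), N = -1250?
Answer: -5416488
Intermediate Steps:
k = -5419695 (k = -35 + 5*((2208 - 1804)*(-1250 - 1433)) = -35 + 5*(404*(-2683)) = -35 + 5*(-1083932) = -35 - 5419660 = -5419695)
Z + k = 3207 - 5419695 = -5416488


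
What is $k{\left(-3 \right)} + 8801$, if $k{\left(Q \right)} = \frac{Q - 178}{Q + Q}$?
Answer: $\frac{52987}{6} \approx 8831.2$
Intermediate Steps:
$k{\left(Q \right)} = \frac{-178 + Q}{2 Q}$
$k{\left(-3 \right)} + 8801 = \frac{-178 - 3}{2 \left(-3\right)} + 8801 = \frac{1}{2} \left(- \frac{1}{3}\right) \left(-181\right) + 8801 = \frac{181}{6} + 8801 = \frac{52987}{6}$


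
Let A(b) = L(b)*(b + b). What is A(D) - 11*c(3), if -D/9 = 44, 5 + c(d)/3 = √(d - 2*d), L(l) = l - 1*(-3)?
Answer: 311421 - 33*I*√3 ≈ 3.1142e+5 - 57.158*I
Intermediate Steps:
L(l) = 3 + l (L(l) = l + 3 = 3 + l)
c(d) = -15 + 3*√(-d) (c(d) = -15 + 3*√(d - 2*d) = -15 + 3*√(-d))
D = -396 (D = -9*44 = -396)
A(b) = 2*b*(3 + b) (A(b) = (3 + b)*(b + b) = (3 + b)*(2*b) = 2*b*(3 + b))
A(D) - 11*c(3) = 2*(-396)*(3 - 396) - 11*(-15 + 3*√(-1*3)) = 2*(-396)*(-393) - 11*(-15 + 3*√(-3)) = 311256 - 11*(-15 + 3*(I*√3)) = 311256 - 11*(-15 + 3*I*√3) = 311256 - (-165 + 33*I*√3) = 311256 + (165 - 33*I*√3) = 311421 - 33*I*√3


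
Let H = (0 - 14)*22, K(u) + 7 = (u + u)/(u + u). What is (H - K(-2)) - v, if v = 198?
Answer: -500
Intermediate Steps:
K(u) = -6 (K(u) = -7 + (u + u)/(u + u) = -7 + (2*u)/((2*u)) = -7 + (2*u)*(1/(2*u)) = -7 + 1 = -6)
H = -308 (H = -14*22 = -308)
(H - K(-2)) - v = (-308 - 1*(-6)) - 1*198 = (-308 + 6) - 198 = -302 - 198 = -500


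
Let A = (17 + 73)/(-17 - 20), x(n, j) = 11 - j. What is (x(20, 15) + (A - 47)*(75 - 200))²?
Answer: 52201739529/1369 ≈ 3.8131e+7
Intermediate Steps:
A = -90/37 (A = 90/(-37) = 90*(-1/37) = -90/37 ≈ -2.4324)
(x(20, 15) + (A - 47)*(75 - 200))² = ((11 - 1*15) + (-90/37 - 47)*(75 - 200))² = ((11 - 15) - 1829/37*(-125))² = (-4 + 228625/37)² = (228477/37)² = 52201739529/1369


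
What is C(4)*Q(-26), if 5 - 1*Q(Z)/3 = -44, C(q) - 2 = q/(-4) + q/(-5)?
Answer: 147/5 ≈ 29.400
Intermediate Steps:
C(q) = 2 - 9*q/20 (C(q) = 2 + (q/(-4) + q/(-5)) = 2 + (q*(-1/4) + q*(-1/5)) = 2 + (-q/4 - q/5) = 2 - 9*q/20)
Q(Z) = 147 (Q(Z) = 15 - 3*(-44) = 15 + 132 = 147)
C(4)*Q(-26) = (2 - 9/20*4)*147 = (2 - 9/5)*147 = (1/5)*147 = 147/5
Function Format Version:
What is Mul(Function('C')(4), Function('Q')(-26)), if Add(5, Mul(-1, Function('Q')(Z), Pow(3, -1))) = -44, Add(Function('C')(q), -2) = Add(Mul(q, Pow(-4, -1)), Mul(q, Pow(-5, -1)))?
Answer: Rational(147, 5) ≈ 29.400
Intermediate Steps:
Function('C')(q) = Add(2, Mul(Rational(-9, 20), q)) (Function('C')(q) = Add(2, Add(Mul(q, Pow(-4, -1)), Mul(q, Pow(-5, -1)))) = Add(2, Add(Mul(q, Rational(-1, 4)), Mul(q, Rational(-1, 5)))) = Add(2, Add(Mul(Rational(-1, 4), q), Mul(Rational(-1, 5), q))) = Add(2, Mul(Rational(-9, 20), q)))
Function('Q')(Z) = 147 (Function('Q')(Z) = Add(15, Mul(-3, -44)) = Add(15, 132) = 147)
Mul(Function('C')(4), Function('Q')(-26)) = Mul(Add(2, Mul(Rational(-9, 20), 4)), 147) = Mul(Add(2, Rational(-9, 5)), 147) = Mul(Rational(1, 5), 147) = Rational(147, 5)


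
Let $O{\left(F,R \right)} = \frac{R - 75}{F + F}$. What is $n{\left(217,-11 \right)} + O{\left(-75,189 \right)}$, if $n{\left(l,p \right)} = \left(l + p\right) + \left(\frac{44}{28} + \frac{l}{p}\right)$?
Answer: $\frac{360137}{1925} \approx 187.08$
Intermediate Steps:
$n{\left(l,p \right)} = \frac{11}{7} + l + p + \frac{l}{p}$ ($n{\left(l,p \right)} = \left(l + p\right) + \left(44 \cdot \frac{1}{28} + \frac{l}{p}\right) = \left(l + p\right) + \left(\frac{11}{7} + \frac{l}{p}\right) = \frac{11}{7} + l + p + \frac{l}{p}$)
$O{\left(F,R \right)} = \frac{-75 + R}{2 F}$
$n{\left(217,-11 \right)} + O{\left(-75,189 \right)} = \left(\frac{11}{7} + 217 - 11 + \frac{217}{-11}\right) + \frac{-75 + 189}{2 \left(-75\right)} = \left(\frac{11}{7} + 217 - 11 + 217 \left(- \frac{1}{11}\right)\right) + \frac{1}{2} \left(- \frac{1}{75}\right) 114 = \left(\frac{11}{7} + 217 - 11 - \frac{217}{11}\right) - \frac{19}{25} = \frac{14464}{77} - \frac{19}{25} = \frac{360137}{1925}$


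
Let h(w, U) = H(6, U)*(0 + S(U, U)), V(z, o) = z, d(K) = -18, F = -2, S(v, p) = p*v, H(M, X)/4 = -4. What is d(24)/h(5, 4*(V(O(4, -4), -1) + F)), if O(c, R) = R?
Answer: 1/512 ≈ 0.0019531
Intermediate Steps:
H(M, X) = -16 (H(M, X) = 4*(-4) = -16)
h(w, U) = -16*U² (h(w, U) = -16*(0 + U*U) = -16*(0 + U²) = -16*U²)
d(24)/h(5, 4*(V(O(4, -4), -1) + F)) = -18*(-1/(256*(-4 - 2)²)) = -18/((-16*(4*(-6))²)) = -18/((-16*(-24)²)) = -18/((-16*576)) = -18/(-9216) = -18*(-1/9216) = 1/512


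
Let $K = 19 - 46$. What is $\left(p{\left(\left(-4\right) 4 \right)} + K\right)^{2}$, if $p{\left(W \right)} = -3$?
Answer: $900$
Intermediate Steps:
$K = -27$
$\left(p{\left(\left(-4\right) 4 \right)} + K\right)^{2} = \left(-3 - 27\right)^{2} = \left(-30\right)^{2} = 900$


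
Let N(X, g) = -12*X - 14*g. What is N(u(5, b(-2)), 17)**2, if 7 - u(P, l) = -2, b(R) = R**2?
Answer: 119716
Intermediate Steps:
u(P, l) = 9 (u(P, l) = 7 - 1*(-2) = 7 + 2 = 9)
N(X, g) = -14*g - 12*X
N(u(5, b(-2)), 17)**2 = (-14*17 - 12*9)**2 = (-238 - 108)**2 = (-346)**2 = 119716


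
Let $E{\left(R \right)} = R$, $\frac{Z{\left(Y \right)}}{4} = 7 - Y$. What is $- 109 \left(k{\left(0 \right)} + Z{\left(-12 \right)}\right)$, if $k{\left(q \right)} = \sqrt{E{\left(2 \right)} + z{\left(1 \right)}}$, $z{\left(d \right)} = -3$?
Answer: $-8284 - 109 i \approx -8284.0 - 109.0 i$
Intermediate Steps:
$Z{\left(Y \right)} = 28 - 4 Y$ ($Z{\left(Y \right)} = 4 \left(7 - Y\right) = 28 - 4 Y$)
$k{\left(q \right)} = i$ ($k{\left(q \right)} = \sqrt{2 - 3} = \sqrt{-1} = i$)
$- 109 \left(k{\left(0 \right)} + Z{\left(-12 \right)}\right) = - 109 \left(i + \left(28 - -48\right)\right) = - 109 \left(i + \left(28 + 48\right)\right) = - 109 \left(i + 76\right) = - 109 \left(76 + i\right) = -8284 - 109 i$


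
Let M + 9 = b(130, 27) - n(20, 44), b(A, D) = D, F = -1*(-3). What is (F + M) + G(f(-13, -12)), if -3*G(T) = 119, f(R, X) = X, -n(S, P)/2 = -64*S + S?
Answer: -7616/3 ≈ -2538.7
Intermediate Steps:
n(S, P) = 126*S (n(S, P) = -2*(-64*S + S) = -(-126)*S = 126*S)
G(T) = -119/3 (G(T) = -1/3*119 = -119/3)
F = 3
M = -2502 (M = -9 + (27 - 126*20) = -9 + (27 - 1*2520) = -9 + (27 - 2520) = -9 - 2493 = -2502)
(F + M) + G(f(-13, -12)) = (3 - 2502) - 119/3 = -2499 - 119/3 = -7616/3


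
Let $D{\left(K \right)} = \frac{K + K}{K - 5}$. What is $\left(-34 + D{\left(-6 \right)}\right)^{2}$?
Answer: $\frac{131044}{121} \approx 1083.0$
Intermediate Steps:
$D{\left(K \right)} = \frac{2 K}{-5 + K}$
$\left(-34 + D{\left(-6 \right)}\right)^{2} = \left(-34 + 2 \left(-6\right) \frac{1}{-5 - 6}\right)^{2} = \left(-34 + 2 \left(-6\right) \frac{1}{-11}\right)^{2} = \left(-34 + 2 \left(-6\right) \left(- \frac{1}{11}\right)\right)^{2} = \left(-34 + \frac{12}{11}\right)^{2} = \left(- \frac{362}{11}\right)^{2} = \frac{131044}{121}$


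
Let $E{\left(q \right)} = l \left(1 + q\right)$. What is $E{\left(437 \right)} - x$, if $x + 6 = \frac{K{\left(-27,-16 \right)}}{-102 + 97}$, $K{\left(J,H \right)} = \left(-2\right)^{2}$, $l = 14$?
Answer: $\frac{30694}{5} \approx 6138.8$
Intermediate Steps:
$E{\left(q \right)} = 14 + 14 q$ ($E{\left(q \right)} = 14 \left(1 + q\right) = 14 + 14 q$)
$K{\left(J,H \right)} = 4$
$x = - \frac{34}{5}$ ($x = -6 + \frac{1}{-102 + 97} \cdot 4 = -6 + \frac{1}{-5} \cdot 4 = -6 - \frac{4}{5} = - \frac{34}{5} \approx -6.8$)
$E{\left(437 \right)} - x = \left(14 + 14 \cdot 437\right) - - \frac{34}{5} = \left(14 + 6118\right) + \frac{34}{5} = 6132 + \frac{34}{5} = \frac{30694}{5}$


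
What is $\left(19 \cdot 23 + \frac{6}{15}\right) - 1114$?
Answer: $- \frac{3383}{5} \approx -676.6$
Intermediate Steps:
$\left(19 \cdot 23 + \frac{6}{15}\right) - 1114 = \left(437 + 6 \cdot \frac{1}{15}\right) - 1114 = \left(437 + \frac{2}{5}\right) - 1114 = \frac{2187}{5} - 1114 = - \frac{3383}{5}$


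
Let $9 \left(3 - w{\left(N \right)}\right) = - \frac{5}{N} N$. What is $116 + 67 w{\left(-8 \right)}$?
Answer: $\frac{3188}{9} \approx 354.22$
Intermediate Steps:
$w{\left(N \right)} = \frac{32}{9}$ ($w{\left(N \right)} = 3 - \frac{- \frac{5}{N} N}{9} = 3 - - \frac{5}{9} = 3 + \frac{5}{9} = \frac{32}{9}$)
$116 + 67 w{\left(-8 \right)} = 116 + 67 \cdot \frac{32}{9} = 116 + \frac{2144}{9} = \frac{3188}{9}$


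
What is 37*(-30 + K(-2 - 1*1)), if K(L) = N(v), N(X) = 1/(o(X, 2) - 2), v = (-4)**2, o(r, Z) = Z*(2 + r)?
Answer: -37703/34 ≈ -1108.9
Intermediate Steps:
v = 16
N(X) = 1/(2 + 2*X) (N(X) = 1/(2*(2 + X) - 2) = 1/((4 + 2*X) - 2) = 1/(2 + 2*X))
K(L) = 1/34 (K(L) = 1/(2*(1 + 16)) = (1/2)/17 = (1/2)*(1/17) = 1/34)
37*(-30 + K(-2 - 1*1)) = 37*(-30 + 1/34) = 37*(-1019/34) = -37703/34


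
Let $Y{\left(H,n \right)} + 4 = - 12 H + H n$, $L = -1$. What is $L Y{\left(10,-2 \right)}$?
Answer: $144$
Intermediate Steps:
$Y{\left(H,n \right)} = -4 - 12 H + H n$ ($Y{\left(H,n \right)} = -4 + \left(- 12 H + H n\right) = -4 - 12 H + H n$)
$L Y{\left(10,-2 \right)} = - (-4 - 120 + 10 \left(-2\right)) = - (-4 - 120 - 20) = \left(-1\right) \left(-144\right) = 144$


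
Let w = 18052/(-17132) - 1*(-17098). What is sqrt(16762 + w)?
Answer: sqrt(621111524361)/4283 ≈ 184.01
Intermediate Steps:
w = 73226221/4283 (w = 18052*(-1/17132) + 17098 = -4513/4283 + 17098 = 73226221/4283 ≈ 17097.)
sqrt(16762 + w) = sqrt(16762 + 73226221/4283) = sqrt(145017867/4283) = sqrt(621111524361)/4283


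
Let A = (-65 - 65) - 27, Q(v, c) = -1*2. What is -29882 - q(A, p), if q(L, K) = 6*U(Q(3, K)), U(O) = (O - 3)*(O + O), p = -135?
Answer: -30002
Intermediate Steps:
Q(v, c) = -2
A = -157 (A = -130 - 27 = -157)
U(O) = 2*O*(-3 + O) (U(O) = (-3 + O)*(2*O) = 2*O*(-3 + O))
q(L, K) = 120 (q(L, K) = 6*(2*(-2)*(-3 - 2)) = 6*(2*(-2)*(-5)) = 6*20 = 120)
-29882 - q(A, p) = -29882 - 1*120 = -29882 - 120 = -30002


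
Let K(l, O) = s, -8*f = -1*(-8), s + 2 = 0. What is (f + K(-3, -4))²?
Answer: 9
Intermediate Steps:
s = -2 (s = -2 + 0 = -2)
f = -1 (f = -(-1)*(-8)/8 = -⅛*8 = -1)
K(l, O) = -2
(f + K(-3, -4))² = (-1 - 2)² = (-3)² = 9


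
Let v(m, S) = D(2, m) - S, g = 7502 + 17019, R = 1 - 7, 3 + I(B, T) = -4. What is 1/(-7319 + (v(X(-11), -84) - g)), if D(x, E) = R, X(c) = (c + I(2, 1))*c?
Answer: -1/31762 ≈ -3.1484e-5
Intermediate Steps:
I(B, T) = -7 (I(B, T) = -3 - 4 = -7)
X(c) = c*(-7 + c) (X(c) = (c - 7)*c = (-7 + c)*c = c*(-7 + c))
R = -6
D(x, E) = -6
g = 24521
v(m, S) = -6 - S
1/(-7319 + (v(X(-11), -84) - g)) = 1/(-7319 + ((-6 - 1*(-84)) - 1*24521)) = 1/(-7319 + ((-6 + 84) - 24521)) = 1/(-7319 + (78 - 24521)) = 1/(-7319 - 24443) = 1/(-31762) = -1/31762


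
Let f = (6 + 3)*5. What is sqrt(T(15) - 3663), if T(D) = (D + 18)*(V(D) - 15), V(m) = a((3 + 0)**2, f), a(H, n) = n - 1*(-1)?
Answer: 4*I*sqrt(165) ≈ 51.381*I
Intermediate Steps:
f = 45 (f = 9*5 = 45)
a(H, n) = 1 + n (a(H, n) = n + 1 = 1 + n)
V(m) = 46 (V(m) = 1 + 45 = 46)
T(D) = 558 + 31*D (T(D) = (D + 18)*(46 - 15) = (18 + D)*31 = 558 + 31*D)
sqrt(T(15) - 3663) = sqrt((558 + 31*15) - 3663) = sqrt((558 + 465) - 3663) = sqrt(1023 - 3663) = sqrt(-2640) = 4*I*sqrt(165)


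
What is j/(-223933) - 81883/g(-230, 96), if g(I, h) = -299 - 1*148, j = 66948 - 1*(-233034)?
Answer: 18202213885/100098051 ≈ 181.84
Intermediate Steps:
j = 299982 (j = 66948 + 233034 = 299982)
g(I, h) = -447 (g(I, h) = -299 - 148 = -447)
j/(-223933) - 81883/g(-230, 96) = 299982/(-223933) - 81883/(-447) = 299982*(-1/223933) - 81883*(-1/447) = -299982/223933 + 81883/447 = 18202213885/100098051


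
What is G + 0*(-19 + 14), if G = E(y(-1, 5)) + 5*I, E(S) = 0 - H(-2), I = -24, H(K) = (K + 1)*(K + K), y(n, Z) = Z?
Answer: -124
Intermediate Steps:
H(K) = 2*K*(1 + K) (H(K) = (1 + K)*(2*K) = 2*K*(1 + K))
E(S) = -4 (E(S) = 0 - 2*(-2)*(1 - 2) = 0 - 2*(-2)*(-1) = 0 - 1*4 = 0 - 4 = -4)
G = -124 (G = -4 + 5*(-24) = -4 - 120 = -124)
G + 0*(-19 + 14) = -124 + 0*(-19 + 14) = -124 + 0*(-5) = -124 + 0 = -124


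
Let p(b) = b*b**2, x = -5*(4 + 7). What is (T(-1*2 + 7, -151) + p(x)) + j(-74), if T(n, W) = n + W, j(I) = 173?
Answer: -166348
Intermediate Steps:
x = -55 (x = -5*11 = -55)
p(b) = b**3
T(n, W) = W + n
(T(-1*2 + 7, -151) + p(x)) + j(-74) = ((-151 + (-1*2 + 7)) + (-55)**3) + 173 = ((-151 + (-2 + 7)) - 166375) + 173 = ((-151 + 5) - 166375) + 173 = (-146 - 166375) + 173 = -166521 + 173 = -166348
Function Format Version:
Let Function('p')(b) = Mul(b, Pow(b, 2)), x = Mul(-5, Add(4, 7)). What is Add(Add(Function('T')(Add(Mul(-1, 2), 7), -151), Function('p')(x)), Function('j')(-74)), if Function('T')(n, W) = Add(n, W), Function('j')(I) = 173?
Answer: -166348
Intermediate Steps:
x = -55 (x = Mul(-5, 11) = -55)
Function('p')(b) = Pow(b, 3)
Function('T')(n, W) = Add(W, n)
Add(Add(Function('T')(Add(Mul(-1, 2), 7), -151), Function('p')(x)), Function('j')(-74)) = Add(Add(Add(-151, Add(Mul(-1, 2), 7)), Pow(-55, 3)), 173) = Add(Add(Add(-151, Add(-2, 7)), -166375), 173) = Add(Add(Add(-151, 5), -166375), 173) = Add(Add(-146, -166375), 173) = Add(-166521, 173) = -166348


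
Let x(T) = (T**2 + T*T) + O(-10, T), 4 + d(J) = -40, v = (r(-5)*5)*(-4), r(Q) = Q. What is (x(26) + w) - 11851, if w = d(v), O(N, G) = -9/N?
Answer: -105421/10 ≈ -10542.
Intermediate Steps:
v = 100 (v = -5*5*(-4) = -25*(-4) = 100)
d(J) = -44 (d(J) = -4 - 40 = -44)
w = -44
x(T) = 9/10 + 2*T**2 (x(T) = (T**2 + T*T) - 9/(-10) = (T**2 + T**2) - 9*(-1/10) = 2*T**2 + 9/10 = 9/10 + 2*T**2)
(x(26) + w) - 11851 = ((9/10 + 2*26**2) - 44) - 11851 = ((9/10 + 2*676) - 44) - 11851 = ((9/10 + 1352) - 44) - 11851 = (13529/10 - 44) - 11851 = 13089/10 - 11851 = -105421/10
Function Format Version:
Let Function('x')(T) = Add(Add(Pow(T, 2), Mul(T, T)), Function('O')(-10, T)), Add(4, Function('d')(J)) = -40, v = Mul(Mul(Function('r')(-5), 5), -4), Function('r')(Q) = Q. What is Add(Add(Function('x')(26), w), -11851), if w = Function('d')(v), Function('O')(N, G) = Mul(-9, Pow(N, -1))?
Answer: Rational(-105421, 10) ≈ -10542.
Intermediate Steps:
v = 100 (v = Mul(Mul(-5, 5), -4) = Mul(-25, -4) = 100)
Function('d')(J) = -44 (Function('d')(J) = Add(-4, -40) = -44)
w = -44
Function('x')(T) = Add(Rational(9, 10), Mul(2, Pow(T, 2))) (Function('x')(T) = Add(Add(Pow(T, 2), Mul(T, T)), Mul(-9, Pow(-10, -1))) = Add(Add(Pow(T, 2), Pow(T, 2)), Mul(-9, Rational(-1, 10))) = Add(Mul(2, Pow(T, 2)), Rational(9, 10)) = Add(Rational(9, 10), Mul(2, Pow(T, 2))))
Add(Add(Function('x')(26), w), -11851) = Add(Add(Add(Rational(9, 10), Mul(2, Pow(26, 2))), -44), -11851) = Add(Add(Add(Rational(9, 10), Mul(2, 676)), -44), -11851) = Add(Add(Add(Rational(9, 10), 1352), -44), -11851) = Add(Add(Rational(13529, 10), -44), -11851) = Add(Rational(13089, 10), -11851) = Rational(-105421, 10)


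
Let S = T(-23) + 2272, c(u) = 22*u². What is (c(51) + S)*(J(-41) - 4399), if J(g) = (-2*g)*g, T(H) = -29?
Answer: -461507865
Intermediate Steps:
J(g) = -2*g²
S = 2243 (S = -29 + 2272 = 2243)
(c(51) + S)*(J(-41) - 4399) = (22*51² + 2243)*(-2*(-41)² - 4399) = (22*2601 + 2243)*(-2*1681 - 4399) = (57222 + 2243)*(-3362 - 4399) = 59465*(-7761) = -461507865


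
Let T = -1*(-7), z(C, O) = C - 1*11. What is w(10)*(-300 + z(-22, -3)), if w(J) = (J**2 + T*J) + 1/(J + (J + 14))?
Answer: -1925073/34 ≈ -56620.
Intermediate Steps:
z(C, O) = -11 + C (z(C, O) = C - 11 = -11 + C)
T = 7
w(J) = J**2 + 1/(14 + 2*J) + 7*J (w(J) = (J**2 + 7*J) + 1/(J + (J + 14)) = (J**2 + 7*J) + 1/(J + (14 + J)) = (J**2 + 7*J) + 1/(14 + 2*J) = J**2 + 1/(14 + 2*J) + 7*J)
w(10)*(-300 + z(-22, -3)) = ((1/2 + 10**3 + 14*10**2 + 49*10)/(7 + 10))*(-300 + (-11 - 22)) = ((1/2 + 1000 + 14*100 + 490)/17)*(-300 - 33) = ((1/2 + 1000 + 1400 + 490)/17)*(-333) = ((1/17)*(5781/2))*(-333) = (5781/34)*(-333) = -1925073/34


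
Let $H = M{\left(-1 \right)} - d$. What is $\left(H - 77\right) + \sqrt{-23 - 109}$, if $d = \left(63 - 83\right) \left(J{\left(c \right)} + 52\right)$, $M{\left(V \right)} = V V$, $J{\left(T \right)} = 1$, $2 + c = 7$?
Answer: $984 + 2 i \sqrt{33} \approx 984.0 + 11.489 i$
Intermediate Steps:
$c = 5$ ($c = -2 + 7 = 5$)
$M{\left(V \right)} = V^{2}$
$d = -1060$ ($d = \left(63 - 83\right) \left(1 + 52\right) = \left(-20\right) 53 = -1060$)
$H = 1061$ ($H = \left(-1\right)^{2} - -1060 = 1 + 1060 = 1061$)
$\left(H - 77\right) + \sqrt{-23 - 109} = \left(1061 - 77\right) + \sqrt{-23 - 109} = 984 + \sqrt{-132} = 984 + 2 i \sqrt{33}$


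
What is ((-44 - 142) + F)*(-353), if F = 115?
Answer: 25063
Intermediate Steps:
((-44 - 142) + F)*(-353) = ((-44 - 142) + 115)*(-353) = (-186 + 115)*(-353) = -71*(-353) = 25063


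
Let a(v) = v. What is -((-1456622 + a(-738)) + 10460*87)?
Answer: 547340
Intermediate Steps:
-((-1456622 + a(-738)) + 10460*87) = -((-1456622 - 738) + 10460*87) = -(-1457360 + 910020) = -1*(-547340) = 547340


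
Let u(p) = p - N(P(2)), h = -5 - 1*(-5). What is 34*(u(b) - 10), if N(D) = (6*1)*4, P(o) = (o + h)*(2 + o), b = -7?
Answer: -1394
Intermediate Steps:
h = 0 (h = -5 + 5 = 0)
P(o) = o*(2 + o) (P(o) = (o + 0)*(2 + o) = o*(2 + o))
N(D) = 24 (N(D) = 6*4 = 24)
u(p) = -24 + p (u(p) = p - 1*24 = p - 24 = -24 + p)
34*(u(b) - 10) = 34*((-24 - 7) - 10) = 34*(-31 - 10) = 34*(-41) = -1394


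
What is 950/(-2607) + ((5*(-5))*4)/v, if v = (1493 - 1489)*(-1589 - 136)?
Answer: -20981/59961 ≈ -0.34991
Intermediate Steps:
v = -6900 (v = 4*(-1725) = -6900)
950/(-2607) + ((5*(-5))*4)/v = 950/(-2607) + ((5*(-5))*4)/(-6900) = 950*(-1/2607) - 25*4*(-1/6900) = -950/2607 - 100*(-1/6900) = -950/2607 + 1/69 = -20981/59961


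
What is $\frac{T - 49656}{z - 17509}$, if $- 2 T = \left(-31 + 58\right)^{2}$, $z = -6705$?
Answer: $\frac{100041}{48428} \approx 2.0658$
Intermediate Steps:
$T = - \frac{729}{2}$ ($T = - \frac{\left(-31 + 58\right)^{2}}{2} = - \frac{27^{2}}{2} = \left(- \frac{1}{2}\right) 729 = - \frac{729}{2} \approx -364.5$)
$\frac{T - 49656}{z - 17509} = \frac{- \frac{729}{2} - 49656}{-6705 - 17509} = - \frac{100041}{2 \left(-24214\right)} = \left(- \frac{100041}{2}\right) \left(- \frac{1}{24214}\right) = \frac{100041}{48428}$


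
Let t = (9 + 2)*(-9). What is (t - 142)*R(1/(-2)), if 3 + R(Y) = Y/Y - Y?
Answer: 723/2 ≈ 361.50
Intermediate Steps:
t = -99 (t = 11*(-9) = -99)
R(Y) = -2 - Y (R(Y) = -3 + (Y/Y - Y) = -3 + (1 - Y) = -2 - Y)
(t - 142)*R(1/(-2)) = (-99 - 142)*(-2 - 1/(-2)) = -241*(-2 - 1*(-½)) = -241*(-2 + ½) = -241*(-3/2) = 723/2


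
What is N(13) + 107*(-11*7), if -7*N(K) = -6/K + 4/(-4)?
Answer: -749730/91 ≈ -8238.8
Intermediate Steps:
N(K) = 1/7 + 6/(7*K) (N(K) = -(-6/K + 4/(-4))/7 = -(-6/K + 4*(-1/4))/7 = -(-6/K - 1)/7 = -(-1 - 6/K)/7 = 1/7 + 6/(7*K))
N(13) + 107*(-11*7) = (1/7)*(6 + 13)/13 + 107*(-11*7) = (1/7)*(1/13)*19 + 107*(-77) = 19/91 - 8239 = -749730/91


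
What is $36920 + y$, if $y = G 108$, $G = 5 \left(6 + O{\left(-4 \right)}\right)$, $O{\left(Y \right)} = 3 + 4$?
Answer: $43940$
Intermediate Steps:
$O{\left(Y \right)} = 7$
$G = 65$ ($G = 5 \left(6 + 7\right) = 5 \cdot 13 = 65$)
$y = 7020$ ($y = 65 \cdot 108 = 7020$)
$36920 + y = 36920 + 7020 = 43940$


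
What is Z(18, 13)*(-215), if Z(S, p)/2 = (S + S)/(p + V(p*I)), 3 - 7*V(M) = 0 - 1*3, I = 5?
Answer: -108360/97 ≈ -1117.1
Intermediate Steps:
V(M) = 6/7 (V(M) = 3/7 - (0 - 1*3)/7 = 3/7 - (0 - 3)/7 = 3/7 - ⅐*(-3) = 3/7 + 3/7 = 6/7)
Z(S, p) = 4*S/(6/7 + p) (Z(S, p) = 2*((S + S)/(p + 6/7)) = 2*((2*S)/(6/7 + p)) = 2*(2*S/(6/7 + p)) = 4*S/(6/7 + p))
Z(18, 13)*(-215) = (28*18/(6 + 7*13))*(-215) = (28*18/(6 + 91))*(-215) = (28*18/97)*(-215) = (28*18*(1/97))*(-215) = (504/97)*(-215) = -108360/97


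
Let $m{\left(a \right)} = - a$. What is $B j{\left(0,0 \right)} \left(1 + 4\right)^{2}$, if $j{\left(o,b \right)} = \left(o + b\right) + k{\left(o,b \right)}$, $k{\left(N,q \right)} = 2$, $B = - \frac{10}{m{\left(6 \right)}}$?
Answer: $\frac{250}{3} \approx 83.333$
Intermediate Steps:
$B = \frac{5}{3}$ ($B = - \frac{10}{\left(-1\right) 6} = - \frac{10}{-6} = \left(-10\right) \left(- \frac{1}{6}\right) = \frac{5}{3} \approx 1.6667$)
$j{\left(o,b \right)} = 2 + b + o$ ($j{\left(o,b \right)} = \left(o + b\right) + 2 = \left(b + o\right) + 2 = 2 + b + o$)
$B j{\left(0,0 \right)} \left(1 + 4\right)^{2} = \frac{5 \left(2 + 0 + 0\right)}{3} \left(1 + 4\right)^{2} = \frac{5}{3} \cdot 2 \cdot 5^{2} = \frac{10}{3} \cdot 25 = \frac{250}{3}$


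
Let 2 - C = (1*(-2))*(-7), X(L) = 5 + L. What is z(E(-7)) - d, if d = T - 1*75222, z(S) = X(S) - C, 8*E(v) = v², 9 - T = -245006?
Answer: -1358159/8 ≈ -1.6977e+5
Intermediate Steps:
T = 245015 (T = 9 - 1*(-245006) = 9 + 245006 = 245015)
E(v) = v²/8
C = -12 (C = 2 - 1*(-2)*(-7) = 2 - (-2)*(-7) = 2 - 1*14 = 2 - 14 = -12)
z(S) = 17 + S (z(S) = (5 + S) - 1*(-12) = (5 + S) + 12 = 17 + S)
d = 169793 (d = 245015 - 1*75222 = 245015 - 75222 = 169793)
z(E(-7)) - d = (17 + (⅛)*(-7)²) - 1*169793 = (17 + (⅛)*49) - 169793 = (17 + 49/8) - 169793 = 185/8 - 169793 = -1358159/8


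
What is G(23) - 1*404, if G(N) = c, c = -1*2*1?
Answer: -406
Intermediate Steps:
c = -2 (c = -2*1 = -2)
G(N) = -2
G(23) - 1*404 = -2 - 1*404 = -2 - 404 = -406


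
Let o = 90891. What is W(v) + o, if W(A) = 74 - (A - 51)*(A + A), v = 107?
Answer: 78981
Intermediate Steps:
W(A) = 74 - 2*A*(-51 + A) (W(A) = 74 - (-51 + A)*2*A = 74 - 2*A*(-51 + A))
W(v) + o = (74 - 2*107² + 102*107) + 90891 = (74 - 2*11449 + 10914) + 90891 = (74 - 22898 + 10914) + 90891 = -11910 + 90891 = 78981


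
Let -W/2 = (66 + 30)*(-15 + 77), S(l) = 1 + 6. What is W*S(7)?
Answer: -83328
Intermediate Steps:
S(l) = 7
W = -11904 (W = -2*(66 + 30)*(-15 + 77) = -192*62 = -2*5952 = -11904)
W*S(7) = -11904*7 = -83328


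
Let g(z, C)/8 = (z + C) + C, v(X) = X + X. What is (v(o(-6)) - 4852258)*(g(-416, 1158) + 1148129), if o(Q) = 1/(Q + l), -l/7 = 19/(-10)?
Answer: -412068365355806/73 ≈ -5.6448e+12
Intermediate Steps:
l = 133/10 (l = -133/(-10) = -133*(-1)/10 = -7*(-19/10) = 133/10 ≈ 13.300)
o(Q) = 1/(133/10 + Q) (o(Q) = 1/(Q + 133/10) = 1/(133/10 + Q))
v(X) = 2*X
g(z, C) = 8*z + 16*C (g(z, C) = 8*((z + C) + C) = 8*((C + z) + C) = 8*(z + 2*C) = 8*z + 16*C)
(v(o(-6)) - 4852258)*(g(-416, 1158) + 1148129) = (2*(10/(133 + 10*(-6))) - 4852258)*((8*(-416) + 16*1158) + 1148129) = (2*(10/(133 - 60)) - 4852258)*((-3328 + 18528) + 1148129) = (2*(10/73) - 4852258)*(15200 + 1148129) = (2*(10*(1/73)) - 4852258)*1163329 = (2*(10/73) - 4852258)*1163329 = (20/73 - 4852258)*1163329 = -354214814/73*1163329 = -412068365355806/73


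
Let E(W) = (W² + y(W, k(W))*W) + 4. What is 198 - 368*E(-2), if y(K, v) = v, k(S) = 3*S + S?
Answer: -8634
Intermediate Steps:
k(S) = 4*S
E(W) = 4 + 5*W² (E(W) = (W² + (4*W)*W) + 4 = (W² + 4*W²) + 4 = 5*W² + 4 = 4 + 5*W²)
198 - 368*E(-2) = 198 - 368*(4 + 5*(-2)²) = 198 - 368*(4 + 5*4) = 198 - 368*(4 + 20) = 198 - 368*24 = 198 - 8832 = -8634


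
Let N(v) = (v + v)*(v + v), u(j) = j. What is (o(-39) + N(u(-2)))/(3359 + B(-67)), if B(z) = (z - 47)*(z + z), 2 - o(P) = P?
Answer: 57/18635 ≈ 0.0030588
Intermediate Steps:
o(P) = 2 - P
N(v) = 4*v² (N(v) = (2*v)*(2*v) = 4*v²)
B(z) = 2*z*(-47 + z) (B(z) = (-47 + z)*(2*z) = 2*z*(-47 + z))
(o(-39) + N(u(-2)))/(3359 + B(-67)) = ((2 - 1*(-39)) + 4*(-2)²)/(3359 + 2*(-67)*(-47 - 67)) = ((2 + 39) + 4*4)/(3359 + 2*(-67)*(-114)) = (41 + 16)/(3359 + 15276) = 57/18635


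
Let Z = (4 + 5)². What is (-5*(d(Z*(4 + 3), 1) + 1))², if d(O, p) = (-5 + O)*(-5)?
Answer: 197262025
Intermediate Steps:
Z = 81 (Z = 9² = 81)
d(O, p) = 25 - 5*O
(-5*(d(Z*(4 + 3), 1) + 1))² = (-5*((25 - 405*(4 + 3)) + 1))² = (-5*((25 - 405*7) + 1))² = (-5*((25 - 5*567) + 1))² = (-5*((25 - 2835) + 1))² = (-5*(-2810 + 1))² = (-5*(-2809))² = 14045² = 197262025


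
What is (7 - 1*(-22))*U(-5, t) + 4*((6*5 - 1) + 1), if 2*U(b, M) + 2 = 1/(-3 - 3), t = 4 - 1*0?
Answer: 1063/12 ≈ 88.583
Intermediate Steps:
t = 4 (t = 4 + 0 = 4)
U(b, M) = -13/12 (U(b, M) = -1 + 1/(2*(-3 - 3)) = -1 + (½)/(-6) = -1 + (½)*(-⅙) = -1 - 1/12 = -13/12)
(7 - 1*(-22))*U(-5, t) + 4*((6*5 - 1) + 1) = (7 - 1*(-22))*(-13/12) + 4*((6*5 - 1) + 1) = (7 + 22)*(-13/12) + 4*((30 - 1) + 1) = 29*(-13/12) + 4*(29 + 1) = -377/12 + 4*30 = -377/12 + 120 = 1063/12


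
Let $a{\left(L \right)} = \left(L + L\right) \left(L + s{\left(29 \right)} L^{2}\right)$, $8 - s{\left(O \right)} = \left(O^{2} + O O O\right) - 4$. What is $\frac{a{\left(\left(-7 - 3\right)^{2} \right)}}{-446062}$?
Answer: $\frac{25217990000}{223031} \approx 1.1307 \cdot 10^{5}$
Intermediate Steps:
$s{\left(O \right)} = 12 - O^{2} - O^{3}$ ($s{\left(O \right)} = 8 - \left(\left(O^{2} + O O O\right) - 4\right) = 8 - \left(\left(O^{2} + O^{2} O\right) - 4\right) = 8 - \left(\left(O^{2} + O^{3}\right) - 4\right) = 8 - \left(-4 + O^{2} + O^{3}\right) = 12 - O^{2} - O^{3}$)
$a{\left(L \right)} = 2 L \left(L - 25218 L^{2}\right)$ ($a{\left(L \right)} = \left(L + L\right) \left(L + \left(12 - 29^{2} - 29^{3}\right) L^{2}\right) = 2 L \left(L + \left(12 - 841 - 24389\right) L^{2}\right) = 2 L \left(L - 25218 L^{2}\right)$)
$\frac{a{\left(\left(-7 - 3\right)^{2} \right)}}{-446062} = \frac{\left(\left(-7 - 3\right)^{2}\right)^{2} \left(2 - 50436 \left(-7 - 3\right)^{2}\right)}{-446062} = \left(\left(-10\right)^{2}\right)^{2} \left(2 - 50436 \left(-10\right)^{2}\right) \left(- \frac{1}{446062}\right) = 100^{2} \left(2 - 5043600\right) \left(- \frac{1}{446062}\right) = 10000 \left(2 - 5043600\right) \left(- \frac{1}{446062}\right) = 10000 \left(-5043598\right) \left(- \frac{1}{446062}\right) = \left(-50435980000\right) \left(- \frac{1}{446062}\right) = \frac{25217990000}{223031}$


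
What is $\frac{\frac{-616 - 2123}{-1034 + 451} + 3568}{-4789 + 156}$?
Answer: $- \frac{189353}{245549} \approx -0.77114$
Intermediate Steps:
$\frac{\frac{-616 - 2123}{-1034 + 451} + 3568}{-4789 + 156} = \frac{- \frac{2739}{-583} + 3568}{-4633} = \left(\left(-2739\right) \left(- \frac{1}{583}\right) + 3568\right) \left(- \frac{1}{4633}\right) = \left(\frac{249}{53} + 3568\right) \left(- \frac{1}{4633}\right) = \frac{189353}{53} \left(- \frac{1}{4633}\right) = - \frac{189353}{245549}$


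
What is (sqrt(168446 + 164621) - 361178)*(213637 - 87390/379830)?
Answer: -976934171199632/12661 + 2704855144*sqrt(333067)/12661 ≈ -7.7038e+10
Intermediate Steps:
(sqrt(168446 + 164621) - 361178)*(213637 - 87390/379830) = (sqrt(333067) - 361178)*(213637 - 87390*1/379830) = (-361178 + sqrt(333067))*(213637 - 2913/12661) = (-361178 + sqrt(333067))*(2704855144/12661) = -976934171199632/12661 + 2704855144*sqrt(333067)/12661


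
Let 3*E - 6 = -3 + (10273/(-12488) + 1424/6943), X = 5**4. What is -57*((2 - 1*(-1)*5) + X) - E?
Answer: -3123500381091/86704184 ≈ -36025.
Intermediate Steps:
X = 625
E = 68856675/86704184 (E = 2 + (-3 + (10273/(-12488) + 1424/6943))/3 = 2 + (-3 + (10273*(-1/12488) + 1424*(1/6943)))/3 = 2 + (-3 + (-10273/12488 + 1424/6943))/3 = 2 + (-3 - 53542527/86704184)/3 = 2 + (1/3)*(-313655079/86704184) = 2 - 104551693/86704184 = 68856675/86704184 ≈ 0.79416)
-57*((2 - 1*(-1)*5) + X) - E = -57*((2 - 1*(-1)*5) + 625) - 1*68856675/86704184 = -57*((2 + 1*5) + 625) - 68856675/86704184 = -57*((2 + 5) + 625) - 68856675/86704184 = -57*(7 + 625) - 68856675/86704184 = -57*632 - 68856675/86704184 = -36024 - 68856675/86704184 = -3123500381091/86704184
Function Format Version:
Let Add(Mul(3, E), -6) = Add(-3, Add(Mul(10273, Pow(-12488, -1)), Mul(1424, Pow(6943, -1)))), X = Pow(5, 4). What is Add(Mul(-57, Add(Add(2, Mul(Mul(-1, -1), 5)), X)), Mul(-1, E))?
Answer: Rational(-3123500381091, 86704184) ≈ -36025.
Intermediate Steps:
X = 625
E = Rational(68856675, 86704184) (E = Add(2, Mul(Rational(1, 3), Add(-3, Add(Mul(10273, Pow(-12488, -1)), Mul(1424, Pow(6943, -1)))))) = Add(2, Mul(Rational(1, 3), Add(-3, Add(Mul(10273, Rational(-1, 12488)), Mul(1424, Rational(1, 6943)))))) = Add(2, Mul(Rational(1, 3), Add(-3, Add(Rational(-10273, 12488), Rational(1424, 6943))))) = Add(2, Mul(Rational(1, 3), Add(-3, Rational(-53542527, 86704184)))) = Add(2, Mul(Rational(1, 3), Rational(-313655079, 86704184))) = Add(2, Rational(-104551693, 86704184)) = Rational(68856675, 86704184) ≈ 0.79416)
Add(Mul(-57, Add(Add(2, Mul(Mul(-1, -1), 5)), X)), Mul(-1, E)) = Add(Mul(-57, Add(Add(2, Mul(Mul(-1, -1), 5)), 625)), Mul(-1, Rational(68856675, 86704184))) = Add(Mul(-57, Add(Add(2, Mul(1, 5)), 625)), Rational(-68856675, 86704184)) = Add(Mul(-57, Add(Add(2, 5), 625)), Rational(-68856675, 86704184)) = Add(Mul(-57, Add(7, 625)), Rational(-68856675, 86704184)) = Add(Mul(-57, 632), Rational(-68856675, 86704184)) = Add(-36024, Rational(-68856675, 86704184)) = Rational(-3123500381091, 86704184)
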